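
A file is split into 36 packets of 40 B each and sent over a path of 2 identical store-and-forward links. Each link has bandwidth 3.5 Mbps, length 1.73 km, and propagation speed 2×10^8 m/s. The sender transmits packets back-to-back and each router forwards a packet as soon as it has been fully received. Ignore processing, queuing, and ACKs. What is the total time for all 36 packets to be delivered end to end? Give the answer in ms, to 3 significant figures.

Per-hop transmission t_tx = L/R = 320/3500000 = 0.0914286 ms.
Per-hop propagation t_prop = 1730/200000000 = 0.00865 ms.
Pipeline fill: first packet needs 2·t_tx to clear all hops; remaining 35 packets each add one t_tx.
Total = (2+36-1)·t_tx + 2·t_prop = 37·0.0914286 + 2·0.00865 = 3.40 ms.

3.40 ms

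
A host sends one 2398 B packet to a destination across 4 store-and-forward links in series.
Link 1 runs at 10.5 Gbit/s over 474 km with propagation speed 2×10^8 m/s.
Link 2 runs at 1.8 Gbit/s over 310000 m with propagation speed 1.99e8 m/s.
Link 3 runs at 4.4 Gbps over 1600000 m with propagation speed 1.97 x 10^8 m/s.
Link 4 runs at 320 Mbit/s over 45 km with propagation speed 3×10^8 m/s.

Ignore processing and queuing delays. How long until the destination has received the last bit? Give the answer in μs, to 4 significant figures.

12280 μs

L = 2398 × 8 = 19184 bits.
Transmission delays (L/R per hop): 1.82705, 10.6578, 4.36, 59.95 μs; sum = 76.7948 μs.
Propagation delays (d/s per hop): 2370, 1557.79, 8121.83, 150 μs; sum = 12199.6 μs.
End-to-end = 12280 μs.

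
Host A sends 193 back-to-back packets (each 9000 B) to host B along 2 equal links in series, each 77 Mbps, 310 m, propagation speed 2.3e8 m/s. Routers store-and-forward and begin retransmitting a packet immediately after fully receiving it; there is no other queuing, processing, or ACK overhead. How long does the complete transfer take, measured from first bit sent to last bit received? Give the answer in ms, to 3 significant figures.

181 ms

Per-hop transmission t_tx = L/R = 72000/77000000 = 0.935065 ms.
Per-hop propagation t_prop = 310/2.3e+08 = 0.00134783 ms.
Pipeline fill: first packet needs 2·t_tx to clear all hops; remaining 192 packets each add one t_tx.
Total = (2+193-1)·t_tx + 2·t_prop = 194·0.935065 + 2·0.00134783 = 181 ms.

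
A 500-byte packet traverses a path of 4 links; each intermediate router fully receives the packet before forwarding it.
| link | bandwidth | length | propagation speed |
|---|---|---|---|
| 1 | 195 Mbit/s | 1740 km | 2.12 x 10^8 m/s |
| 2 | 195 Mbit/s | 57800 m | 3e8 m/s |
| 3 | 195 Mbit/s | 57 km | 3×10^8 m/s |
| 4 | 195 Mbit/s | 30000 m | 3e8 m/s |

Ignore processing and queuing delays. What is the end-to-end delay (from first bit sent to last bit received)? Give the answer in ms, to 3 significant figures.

L = 500 × 8 = 4000 bits.
Transmission delay per hop = L/R = 4000/195000000 = 0.0205128 ms; 4 hops → 0.0820513 ms.
Propagation delays (d/s per hop): 8.20755, 0.192667, 0.19, 0.1 ms; sum = 8.69021 ms.
End-to-end = 8.77 ms.

8.77 ms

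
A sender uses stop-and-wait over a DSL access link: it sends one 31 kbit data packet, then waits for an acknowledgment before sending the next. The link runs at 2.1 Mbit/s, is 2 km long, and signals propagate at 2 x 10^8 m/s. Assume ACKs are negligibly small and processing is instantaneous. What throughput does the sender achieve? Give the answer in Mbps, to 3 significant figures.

2.10 Mbps

t_tx = L/R = 31000/2100000 = 0.0147619 s.
t_prop = 2000/200000000 = 1e-05 s; RTT = 2e-05 s.
Cycle = t_tx + RTT = 0.0147819 s.
Throughput = L / cycle = 31000 / 0.0147819 = 2.10 Mbps.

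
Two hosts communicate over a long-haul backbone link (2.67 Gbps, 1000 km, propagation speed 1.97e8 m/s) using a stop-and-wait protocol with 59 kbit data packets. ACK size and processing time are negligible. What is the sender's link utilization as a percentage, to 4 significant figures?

0.2172 %

t_tx = L/R = 59000/2670000000 = 2.20974e-05 s.
t_prop = 1000000/197000000 = 0.00507614 s; RTT = 0.0101523 s.
Cycle = t_tx + RTT = 0.0101744 s.
Utilization = t_tx / cycle = 2.20974e-05/0.0101744 = 0.2172 %.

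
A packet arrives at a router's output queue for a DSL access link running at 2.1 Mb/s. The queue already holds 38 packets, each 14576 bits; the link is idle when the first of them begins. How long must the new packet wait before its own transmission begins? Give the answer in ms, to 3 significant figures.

Each queued packet: L/R = 14576/2100000 = 6.94095 ms.
38 queued → 263.756 ms.
Queuing delay = 264 ms.

264 ms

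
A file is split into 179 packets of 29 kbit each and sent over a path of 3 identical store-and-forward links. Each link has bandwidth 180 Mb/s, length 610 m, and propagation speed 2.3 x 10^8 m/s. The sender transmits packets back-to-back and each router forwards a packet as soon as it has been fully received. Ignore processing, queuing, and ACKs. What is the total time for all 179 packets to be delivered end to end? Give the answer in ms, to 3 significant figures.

29.2 ms

Per-hop transmission t_tx = L/R = 29000/180000000 = 0.161111 ms.
Per-hop propagation t_prop = 610/2.3e+08 = 0.00265217 ms.
Pipeline fill: first packet needs 3·t_tx to clear all hops; remaining 178 packets each add one t_tx.
Total = (3+179-1)·t_tx + 3·t_prop = 181·0.161111 + 3·0.00265217 = 29.2 ms.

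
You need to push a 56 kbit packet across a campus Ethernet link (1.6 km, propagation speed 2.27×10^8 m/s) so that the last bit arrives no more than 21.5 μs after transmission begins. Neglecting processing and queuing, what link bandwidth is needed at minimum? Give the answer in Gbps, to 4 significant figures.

3.875 Gbps

Propagation delay = 1600 / 227000000 = 7.04846 μs.
Transmission budget = 21.5 − 7.04846 = 14.4515 μs.
R ≥ L / t_tx = 56000 bits / 1.44515e-05 s = 3.875 Gbps.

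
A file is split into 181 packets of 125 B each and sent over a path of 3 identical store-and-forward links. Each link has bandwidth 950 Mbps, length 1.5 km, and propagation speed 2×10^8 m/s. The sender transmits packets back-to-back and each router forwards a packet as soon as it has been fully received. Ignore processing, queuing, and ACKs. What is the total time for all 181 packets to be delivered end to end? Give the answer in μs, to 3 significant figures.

Per-hop transmission t_tx = L/R = 1000/950000000 = 1.05263 μs.
Per-hop propagation t_prop = 1500/200000000 = 7.5 μs.
Pipeline fill: first packet needs 3·t_tx to clear all hops; remaining 180 packets each add one t_tx.
Total = (3+181-1)·t_tx + 3·t_prop = 183·1.05263 + 3·7.5 = 215 μs.

215 μs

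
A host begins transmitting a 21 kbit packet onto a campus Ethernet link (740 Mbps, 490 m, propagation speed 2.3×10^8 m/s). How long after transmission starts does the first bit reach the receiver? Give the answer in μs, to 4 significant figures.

2.130 μs

First bit experiences only propagation delay: d/s = 490/2.3e+08 = 2.130 μs.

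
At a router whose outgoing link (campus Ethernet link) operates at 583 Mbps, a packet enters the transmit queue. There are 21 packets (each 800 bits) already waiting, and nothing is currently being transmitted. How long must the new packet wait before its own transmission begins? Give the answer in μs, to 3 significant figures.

28.8 μs

Each queued packet: L/R = 800/583000000 = 1.37221 μs.
21 queued → 28.8165 μs.
Queuing delay = 28.8 μs.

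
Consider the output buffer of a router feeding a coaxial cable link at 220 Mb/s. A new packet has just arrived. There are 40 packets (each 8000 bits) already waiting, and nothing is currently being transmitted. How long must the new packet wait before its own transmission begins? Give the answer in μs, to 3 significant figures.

1450 μs

Each queued packet: L/R = 8000/220000000 = 36.3636 μs.
40 queued → 1454.55 μs.
Queuing delay = 1450 μs.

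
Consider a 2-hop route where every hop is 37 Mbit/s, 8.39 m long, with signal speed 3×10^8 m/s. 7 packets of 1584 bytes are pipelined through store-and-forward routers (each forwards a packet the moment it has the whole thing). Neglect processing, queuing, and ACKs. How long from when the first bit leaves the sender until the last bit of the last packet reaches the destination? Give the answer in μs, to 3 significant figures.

2740 μs

Per-hop transmission t_tx = L/R = 12672/37000000 = 342.486 μs.
Per-hop propagation t_prop = 8.39/300000000 = 0.0279667 μs.
Pipeline fill: first packet needs 2·t_tx to clear all hops; remaining 6 packets each add one t_tx.
Total = (2+7-1)·t_tx + 2·t_prop = 8·342.486 + 2·0.0279667 = 2740 μs.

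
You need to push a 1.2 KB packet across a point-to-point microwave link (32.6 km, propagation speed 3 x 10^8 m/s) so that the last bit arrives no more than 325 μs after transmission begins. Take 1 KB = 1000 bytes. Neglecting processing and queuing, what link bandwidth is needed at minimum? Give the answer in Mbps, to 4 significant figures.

44.38 Mbps

L = 9600 bits.
Propagation delay = 32600 / 300000000 = 108.667 μs.
Transmission budget = 325 − 108.667 = 216.333 μs.
R ≥ L / t_tx = 9600 bits / 0.000216333 s = 44.38 Mbps.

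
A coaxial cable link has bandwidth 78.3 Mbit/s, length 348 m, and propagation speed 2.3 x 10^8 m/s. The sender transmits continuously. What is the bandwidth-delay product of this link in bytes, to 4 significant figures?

14.81 bytes

Propagation delay = 348 / 2.3e+08 = 1.51304e-06 s.
BDP = R × t_prop = 78300000 × 1.51304e-06 = 118.471 bits.
In bytes: 118.471/8 = 14.81 bytes.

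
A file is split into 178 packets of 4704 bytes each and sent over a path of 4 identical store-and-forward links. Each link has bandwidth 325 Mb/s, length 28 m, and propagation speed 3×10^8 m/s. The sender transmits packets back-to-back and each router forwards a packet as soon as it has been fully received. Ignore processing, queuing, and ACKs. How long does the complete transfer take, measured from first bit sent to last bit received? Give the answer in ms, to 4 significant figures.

20.96 ms

Per-hop transmission t_tx = L/R = 37632/325000000 = 0.115791 ms.
Per-hop propagation t_prop = 28/300000000 = 9.33333e-05 ms.
Pipeline fill: first packet needs 4·t_tx to clear all hops; remaining 177 packets each add one t_tx.
Total = (4+178-1)·t_tx + 4·t_prop = 181·0.115791 + 4·9.33333e-05 = 20.96 ms.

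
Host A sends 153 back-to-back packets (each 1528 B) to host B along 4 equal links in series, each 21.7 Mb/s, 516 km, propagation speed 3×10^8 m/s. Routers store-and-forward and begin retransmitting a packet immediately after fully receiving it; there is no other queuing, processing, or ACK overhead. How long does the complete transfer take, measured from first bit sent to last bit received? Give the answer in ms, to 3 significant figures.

Per-hop transmission t_tx = L/R = 12224/21700000 = 0.563318 ms.
Per-hop propagation t_prop = 516000/300000000 = 1.72 ms.
Pipeline fill: first packet needs 4·t_tx to clear all hops; remaining 152 packets each add one t_tx.
Total = (4+153-1)·t_tx + 4·t_prop = 156·0.563318 + 4·1.72 = 94.8 ms.

94.8 ms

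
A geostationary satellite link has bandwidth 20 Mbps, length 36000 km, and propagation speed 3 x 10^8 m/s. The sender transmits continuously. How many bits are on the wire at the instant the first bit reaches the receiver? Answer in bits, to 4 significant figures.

2400000 bits

Propagation delay = 36000000 / 300000000 = 0.12 s.
BDP = R × t_prop = 20000000 × 0.12 = 2400000 bits.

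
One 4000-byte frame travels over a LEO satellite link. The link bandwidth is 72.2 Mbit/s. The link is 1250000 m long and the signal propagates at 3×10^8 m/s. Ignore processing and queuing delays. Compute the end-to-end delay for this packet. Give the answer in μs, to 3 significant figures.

4610 μs

L = 4000 × 8 = 32000 bits.
Transmission delay = L/R = 32000 / 72200000 = 443.213 μs.
Propagation delay = d/s = 1250000 m / 300000000 m/s = 4166.67 μs.
Total = 4610 μs.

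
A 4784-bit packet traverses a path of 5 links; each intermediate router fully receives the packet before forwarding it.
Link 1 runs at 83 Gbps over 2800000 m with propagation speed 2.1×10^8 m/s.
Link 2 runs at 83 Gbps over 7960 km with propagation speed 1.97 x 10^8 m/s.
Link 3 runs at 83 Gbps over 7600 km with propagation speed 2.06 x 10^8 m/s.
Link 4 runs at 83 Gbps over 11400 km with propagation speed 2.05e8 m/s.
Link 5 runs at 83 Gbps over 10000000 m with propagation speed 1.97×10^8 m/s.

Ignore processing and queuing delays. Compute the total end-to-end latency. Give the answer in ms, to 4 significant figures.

197.0 ms

Transmission delay per hop = L/R = 4784/83000000000 = 5.76386e-05 ms; 5 hops → 0.000288193 ms.
Propagation delays (d/s per hop): 13.3333, 40.4061, 36.8932, 55.6098, 50.7614 ms; sum = 197.004 ms.
End-to-end = 197.0 ms.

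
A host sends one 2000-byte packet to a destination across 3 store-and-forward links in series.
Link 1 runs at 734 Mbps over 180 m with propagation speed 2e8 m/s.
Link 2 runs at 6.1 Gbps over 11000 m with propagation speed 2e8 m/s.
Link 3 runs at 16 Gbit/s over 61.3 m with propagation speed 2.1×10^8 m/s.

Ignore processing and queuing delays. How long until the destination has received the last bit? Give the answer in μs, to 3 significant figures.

L = 2000 × 8 = 16000 bits.
Transmission delays (L/R per hop): 21.7984, 2.62295, 1 μs; sum = 25.4213 μs.
Propagation delays (d/s per hop): 0.9, 55, 0.291905 μs; sum = 56.1919 μs.
End-to-end = 81.6 μs.

81.6 μs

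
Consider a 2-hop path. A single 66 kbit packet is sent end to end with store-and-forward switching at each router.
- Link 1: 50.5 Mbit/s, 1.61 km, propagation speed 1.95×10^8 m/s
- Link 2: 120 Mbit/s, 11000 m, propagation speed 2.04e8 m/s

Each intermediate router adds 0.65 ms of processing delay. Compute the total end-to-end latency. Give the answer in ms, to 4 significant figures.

2.569 ms

L = 66000 bits.
Transmission delays (L/R per hop): 1.30693, 0.55 ms; sum = 1.85693 ms.
Propagation delays (d/s per hop): 0.00825641, 0.0539216 ms; sum = 0.062178 ms.
Processing at 1 router(s): 1 × 0.65 ms = 0.65 ms.
End-to-end = 2.569 ms.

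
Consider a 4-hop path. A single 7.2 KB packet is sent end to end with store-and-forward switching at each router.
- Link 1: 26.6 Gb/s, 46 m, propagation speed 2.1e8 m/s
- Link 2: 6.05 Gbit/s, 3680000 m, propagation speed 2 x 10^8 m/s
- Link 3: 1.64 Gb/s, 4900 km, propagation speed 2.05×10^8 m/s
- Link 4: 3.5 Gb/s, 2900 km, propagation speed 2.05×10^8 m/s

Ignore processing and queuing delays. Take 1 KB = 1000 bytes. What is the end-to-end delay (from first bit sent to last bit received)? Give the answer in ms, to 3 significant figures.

L = 57600 bits.
Transmission delays (L/R per hop): 0.00216541, 0.00952066, 0.035122, 0.0164571 ms; sum = 0.0632652 ms.
Propagation delays (d/s per hop): 0.000219048, 18.4, 23.9024, 14.1463 ms; sum = 56.449 ms.
End-to-end = 56.5 ms.

56.5 ms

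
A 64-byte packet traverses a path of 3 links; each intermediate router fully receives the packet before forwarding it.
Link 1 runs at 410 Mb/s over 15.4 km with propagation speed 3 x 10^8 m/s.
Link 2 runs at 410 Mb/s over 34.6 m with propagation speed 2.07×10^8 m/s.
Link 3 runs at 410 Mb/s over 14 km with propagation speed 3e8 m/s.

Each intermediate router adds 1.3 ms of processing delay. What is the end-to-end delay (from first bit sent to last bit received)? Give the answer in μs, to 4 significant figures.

2702 μs

L = 64 × 8 = 512 bits.
Transmission delay per hop = L/R = 512/410000000 = 1.24878 μs; 3 hops → 3.74634 μs.
Propagation delays (d/s per hop): 51.3333, 0.16715, 46.6667 μs; sum = 98.1671 μs.
Processing at 2 router(s): 2 × 1.3 ms = 2600 μs.
End-to-end = 2702 μs.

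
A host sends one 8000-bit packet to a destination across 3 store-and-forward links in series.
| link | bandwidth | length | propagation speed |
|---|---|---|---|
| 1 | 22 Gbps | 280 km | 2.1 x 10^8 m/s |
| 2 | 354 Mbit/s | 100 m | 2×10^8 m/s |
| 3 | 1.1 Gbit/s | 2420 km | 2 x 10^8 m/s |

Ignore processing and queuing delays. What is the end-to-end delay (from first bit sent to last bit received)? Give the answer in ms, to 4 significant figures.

13.46 ms

Transmission delays (L/R per hop): 0.000363636, 0.0225989, 0.00727273 ms; sum = 0.0302352 ms.
Propagation delays (d/s per hop): 1.33333, 0.0005, 12.1 ms; sum = 13.4338 ms.
End-to-end = 13.46 ms.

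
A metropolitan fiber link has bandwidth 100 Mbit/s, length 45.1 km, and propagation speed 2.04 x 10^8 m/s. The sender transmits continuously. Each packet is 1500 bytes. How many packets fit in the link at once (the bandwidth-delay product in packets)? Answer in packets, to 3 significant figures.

1.84 packets

Propagation delay = 45100 / 204000000 = 0.000221078 s.
BDP = R × t_prop = 100000000 × 0.000221078 = 22107.8 bits.
In packets of 12000 bits: 1.84 packets.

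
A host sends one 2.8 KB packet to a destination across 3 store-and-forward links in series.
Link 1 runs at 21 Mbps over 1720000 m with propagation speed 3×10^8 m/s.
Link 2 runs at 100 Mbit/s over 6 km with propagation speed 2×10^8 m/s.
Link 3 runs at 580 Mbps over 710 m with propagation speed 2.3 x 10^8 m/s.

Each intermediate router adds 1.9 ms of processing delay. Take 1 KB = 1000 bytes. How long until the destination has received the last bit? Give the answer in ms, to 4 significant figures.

10.90 ms

L = 22400 bits.
Transmission delays (L/R per hop): 1.06667, 0.224, 0.0386207 ms; sum = 1.32929 ms.
Propagation delays (d/s per hop): 5.73333, 0.03, 0.00308696 ms; sum = 5.76642 ms.
Processing at 2 router(s): 2 × 1.9 ms = 3.8 ms.
End-to-end = 10.90 ms.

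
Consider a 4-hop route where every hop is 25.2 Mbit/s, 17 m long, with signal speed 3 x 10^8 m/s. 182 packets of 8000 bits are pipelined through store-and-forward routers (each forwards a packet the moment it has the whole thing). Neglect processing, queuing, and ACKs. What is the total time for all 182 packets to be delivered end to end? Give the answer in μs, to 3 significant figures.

58700 μs

Per-hop transmission t_tx = L/R = 8000/25200000 = 317.46 μs.
Per-hop propagation t_prop = 17/300000000 = 0.0566667 μs.
Pipeline fill: first packet needs 4·t_tx to clear all hops; remaining 181 packets each add one t_tx.
Total = (4+182-1)·t_tx + 4·t_prop = 185·317.46 + 4·0.0566667 = 58700 μs.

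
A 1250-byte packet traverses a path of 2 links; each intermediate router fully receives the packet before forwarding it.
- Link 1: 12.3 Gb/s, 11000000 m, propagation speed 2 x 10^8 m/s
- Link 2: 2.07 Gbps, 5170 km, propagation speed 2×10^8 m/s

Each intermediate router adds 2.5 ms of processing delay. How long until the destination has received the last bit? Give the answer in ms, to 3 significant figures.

83.4 ms

L = 1250 × 8 = 10000 bits.
Transmission delays (L/R per hop): 0.000813008, 0.00483092 ms; sum = 0.00564393 ms.
Propagation delays (d/s per hop): 55, 25.85 ms; sum = 80.85 ms.
Processing at 1 router(s): 1 × 2.5 ms = 2.5 ms.
End-to-end = 83.4 ms.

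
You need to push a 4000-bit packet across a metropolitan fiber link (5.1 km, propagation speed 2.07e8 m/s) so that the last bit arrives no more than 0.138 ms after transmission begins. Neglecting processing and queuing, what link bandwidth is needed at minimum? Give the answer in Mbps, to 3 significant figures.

35.3 Mbps

Propagation delay = 5100 / 2.07e+08 = 0.0246377 ms.
Transmission budget = 0.138 − 0.0246377 = 0.113362 ms.
R ≥ L / t_tx = 4000 bits / 0.000113362 s = 35.3 Mbps.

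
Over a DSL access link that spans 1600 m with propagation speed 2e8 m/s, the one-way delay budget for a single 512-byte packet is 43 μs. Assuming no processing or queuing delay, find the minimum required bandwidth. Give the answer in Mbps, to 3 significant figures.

L = 4096 bits.
Propagation delay = 1600 / 200000000 = 8 μs.
Transmission budget = 43 − 8 = 35 μs.
R ≥ L / t_tx = 4096 bits / 3.5e-05 s = 117 Mbps.

117 Mbps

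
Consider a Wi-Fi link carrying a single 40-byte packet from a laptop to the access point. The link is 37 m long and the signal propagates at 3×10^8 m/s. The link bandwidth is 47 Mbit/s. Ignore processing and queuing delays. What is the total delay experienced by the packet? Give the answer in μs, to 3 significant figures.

6.93 μs

L = 40 × 8 = 320 bits.
Transmission delay = L/R = 320 / 47000000 = 6.80851 μs.
Propagation delay = d/s = 37 m / 300000000 m/s = 0.123333 μs.
Total = 6.93 μs.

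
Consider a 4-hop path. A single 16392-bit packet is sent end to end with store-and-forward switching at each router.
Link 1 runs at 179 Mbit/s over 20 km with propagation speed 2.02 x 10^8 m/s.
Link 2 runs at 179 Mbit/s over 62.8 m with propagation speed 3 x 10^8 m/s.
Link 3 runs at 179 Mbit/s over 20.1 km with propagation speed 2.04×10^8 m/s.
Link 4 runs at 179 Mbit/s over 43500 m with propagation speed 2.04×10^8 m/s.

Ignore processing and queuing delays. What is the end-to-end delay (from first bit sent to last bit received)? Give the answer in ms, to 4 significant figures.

Transmission delay per hop = L/R = 16392/179000000 = 0.0915754 ms; 4 hops → 0.366302 ms.
Propagation delays (d/s per hop): 0.0990099, 0.000209333, 0.0985294, 0.213235 ms; sum = 0.410984 ms.
End-to-end = 0.7773 ms.

0.7773 ms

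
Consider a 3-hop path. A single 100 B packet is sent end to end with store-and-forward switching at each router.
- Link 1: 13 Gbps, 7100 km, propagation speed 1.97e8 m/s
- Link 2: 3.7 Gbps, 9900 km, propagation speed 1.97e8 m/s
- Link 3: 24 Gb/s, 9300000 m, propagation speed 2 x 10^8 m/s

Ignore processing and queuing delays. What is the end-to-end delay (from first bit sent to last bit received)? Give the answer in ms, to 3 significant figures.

133 ms

L = 100 × 8 = 800 bits.
Transmission delays (L/R per hop): 6.15385e-05, 0.000216216, 3.33333e-05 ms; sum = 0.000311088 ms.
Propagation delays (d/s per hop): 36.0406, 50.2538, 46.5 ms; sum = 132.794 ms.
End-to-end = 133 ms.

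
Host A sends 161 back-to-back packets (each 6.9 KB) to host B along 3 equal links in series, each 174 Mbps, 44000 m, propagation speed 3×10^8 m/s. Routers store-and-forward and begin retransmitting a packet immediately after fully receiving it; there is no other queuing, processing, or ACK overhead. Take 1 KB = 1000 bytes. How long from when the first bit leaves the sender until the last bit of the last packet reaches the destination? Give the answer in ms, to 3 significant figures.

52.2 ms

Per-hop transmission t_tx = L/R = 55200/174000000 = 0.317241 ms.
Per-hop propagation t_prop = 44000/300000000 = 0.146667 ms.
Pipeline fill: first packet needs 3·t_tx to clear all hops; remaining 160 packets each add one t_tx.
Total = (3+161-1)·t_tx + 3·t_prop = 163·0.317241 + 3·0.146667 = 52.2 ms.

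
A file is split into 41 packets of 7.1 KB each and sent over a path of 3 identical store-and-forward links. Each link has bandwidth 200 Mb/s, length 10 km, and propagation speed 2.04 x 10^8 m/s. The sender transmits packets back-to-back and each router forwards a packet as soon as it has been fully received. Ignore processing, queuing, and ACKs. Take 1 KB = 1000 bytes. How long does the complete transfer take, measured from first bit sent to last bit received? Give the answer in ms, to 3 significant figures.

12.4 ms

Per-hop transmission t_tx = L/R = 56800/200000000 = 0.284 ms.
Per-hop propagation t_prop = 10000/204000000 = 0.0490196 ms.
Pipeline fill: first packet needs 3·t_tx to clear all hops; remaining 40 packets each add one t_tx.
Total = (3+41-1)·t_tx + 3·t_prop = 43·0.284 + 3·0.0490196 = 12.4 ms.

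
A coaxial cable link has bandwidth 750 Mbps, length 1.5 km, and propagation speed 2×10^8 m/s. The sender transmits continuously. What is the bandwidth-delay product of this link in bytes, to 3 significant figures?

703 bytes

Propagation delay = 1500 / 200000000 = 7.5e-06 s.
BDP = R × t_prop = 750000000 × 7.5e-06 = 5625 bits.
In bytes: 5625/8 = 703 bytes.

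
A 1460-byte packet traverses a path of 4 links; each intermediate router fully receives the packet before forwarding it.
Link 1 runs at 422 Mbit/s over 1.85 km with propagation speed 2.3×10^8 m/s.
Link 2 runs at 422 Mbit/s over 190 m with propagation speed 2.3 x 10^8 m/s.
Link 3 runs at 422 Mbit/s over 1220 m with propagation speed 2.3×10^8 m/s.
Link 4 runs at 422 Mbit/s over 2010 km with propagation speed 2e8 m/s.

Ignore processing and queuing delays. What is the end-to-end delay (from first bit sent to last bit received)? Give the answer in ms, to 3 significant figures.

L = 1460 × 8 = 11680 bits.
Transmission delay per hop = L/R = 11680/422000000 = 0.0276777 ms; 4 hops → 0.110711 ms.
Propagation delays (d/s per hop): 0.00804348, 0.000826087, 0.00530435, 10.05 ms; sum = 10.0642 ms.
End-to-end = 10.2 ms.

10.2 ms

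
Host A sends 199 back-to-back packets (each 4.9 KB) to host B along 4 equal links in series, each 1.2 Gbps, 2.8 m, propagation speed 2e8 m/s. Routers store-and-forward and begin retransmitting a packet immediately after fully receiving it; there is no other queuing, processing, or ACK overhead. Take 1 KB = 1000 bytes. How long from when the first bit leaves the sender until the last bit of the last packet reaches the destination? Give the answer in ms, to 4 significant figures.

6.599 ms

Per-hop transmission t_tx = L/R = 39200/1200000000 = 0.0326667 ms.
Per-hop propagation t_prop = 2.8/200000000 = 1.4e-05 ms.
Pipeline fill: first packet needs 4·t_tx to clear all hops; remaining 198 packets each add one t_tx.
Total = (4+199-1)·t_tx + 4·t_prop = 202·0.0326667 + 4·1.4e-05 = 6.599 ms.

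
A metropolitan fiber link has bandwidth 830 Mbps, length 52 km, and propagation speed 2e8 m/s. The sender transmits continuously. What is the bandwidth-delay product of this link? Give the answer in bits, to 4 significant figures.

Propagation delay = 52000 / 200000000 = 0.00026 s.
BDP = R × t_prop = 830000000 × 0.00026 = 215800 bits.

215800 bits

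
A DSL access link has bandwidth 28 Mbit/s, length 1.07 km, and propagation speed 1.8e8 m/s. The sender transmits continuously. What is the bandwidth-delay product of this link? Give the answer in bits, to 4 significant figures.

166.4 bits

Propagation delay = 1070 / 180000000 = 5.94444e-06 s.
BDP = R × t_prop = 28000000 × 5.94444e-06 = 166.444 bits.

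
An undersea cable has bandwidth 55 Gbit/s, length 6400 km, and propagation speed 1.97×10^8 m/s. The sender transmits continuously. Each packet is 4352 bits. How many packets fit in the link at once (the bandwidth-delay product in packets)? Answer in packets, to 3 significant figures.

411000 packets

Propagation delay = 6400000 / 197000000 = 0.0324873 s.
BDP = R × t_prop = 55000000000 × 0.0324873 = 1786800000 bits.
In packets of 4352 bits: 411000 packets.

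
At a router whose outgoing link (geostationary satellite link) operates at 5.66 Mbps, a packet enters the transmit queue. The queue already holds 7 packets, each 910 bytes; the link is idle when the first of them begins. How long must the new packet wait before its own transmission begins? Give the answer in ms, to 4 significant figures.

Each queued packet: L/R = 7280/5660000 = 1.28622 ms.
7 queued → 9.00353 ms.
Queuing delay = 9.004 ms.

9.004 ms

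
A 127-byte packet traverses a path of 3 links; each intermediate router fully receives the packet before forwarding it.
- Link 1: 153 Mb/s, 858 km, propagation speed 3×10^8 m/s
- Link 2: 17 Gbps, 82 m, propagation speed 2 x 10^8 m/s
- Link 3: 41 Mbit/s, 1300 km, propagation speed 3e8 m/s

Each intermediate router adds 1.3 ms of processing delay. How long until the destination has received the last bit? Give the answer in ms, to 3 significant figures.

9.83 ms

L = 127 × 8 = 1016 bits.
Transmission delays (L/R per hop): 0.00664052, 5.97647e-05, 0.0247805 ms; sum = 0.0314808 ms.
Propagation delays (d/s per hop): 2.86, 0.00041, 4.33333 ms; sum = 7.19374 ms.
Processing at 2 router(s): 2 × 1.3 ms = 2.6 ms.
End-to-end = 9.83 ms.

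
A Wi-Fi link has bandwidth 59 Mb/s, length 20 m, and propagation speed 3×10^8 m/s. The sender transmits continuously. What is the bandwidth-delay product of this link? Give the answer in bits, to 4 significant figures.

Propagation delay = 20 / 300000000 = 6.66667e-08 s.
BDP = R × t_prop = 59000000 × 6.66667e-08 = 3.93333 bits.

3.933 bits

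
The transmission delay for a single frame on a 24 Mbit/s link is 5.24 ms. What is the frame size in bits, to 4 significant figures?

L = R × t_tx = 24000000 b/s × 0.00524 s = 125760 bits.

125800 bits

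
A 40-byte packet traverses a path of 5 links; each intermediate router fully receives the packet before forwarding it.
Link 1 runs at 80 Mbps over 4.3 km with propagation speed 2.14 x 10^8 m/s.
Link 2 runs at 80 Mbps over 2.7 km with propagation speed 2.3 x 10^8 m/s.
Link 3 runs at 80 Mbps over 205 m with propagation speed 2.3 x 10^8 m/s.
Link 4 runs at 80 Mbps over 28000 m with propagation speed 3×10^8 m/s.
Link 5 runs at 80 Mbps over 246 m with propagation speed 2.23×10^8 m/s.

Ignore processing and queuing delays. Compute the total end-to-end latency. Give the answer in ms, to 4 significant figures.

L = 40 × 8 = 320 bits.
Transmission delay per hop = L/R = 320/80000000 = 0.004 ms; 5 hops → 0.02 ms.
Propagation delays (d/s per hop): 0.0200935, 0.0117391, 0.000891304, 0.0933333, 0.00110314 ms; sum = 0.12716 ms.
End-to-end = 0.1472 ms.

0.1472 ms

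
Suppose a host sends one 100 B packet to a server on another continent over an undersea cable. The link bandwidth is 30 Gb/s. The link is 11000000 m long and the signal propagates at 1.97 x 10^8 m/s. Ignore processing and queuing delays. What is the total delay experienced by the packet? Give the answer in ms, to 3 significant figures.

L = 100 × 8 = 800 bits.
Transmission delay = L/R = 800 / 30000000000 = 2.66667e-05 ms.
Propagation delay = d/s = 11000000 m / 197000000 m/s = 55.8376 ms.
Total = 55.8 ms.

55.8 ms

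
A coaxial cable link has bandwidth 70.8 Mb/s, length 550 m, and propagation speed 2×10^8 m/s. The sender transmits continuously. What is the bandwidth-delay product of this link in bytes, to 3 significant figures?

24.3 bytes

Propagation delay = 550 / 200000000 = 2.75e-06 s.
BDP = R × t_prop = 70800000 × 2.75e-06 = 194.7 bits.
In bytes: 194.7/8 = 24.3 bytes.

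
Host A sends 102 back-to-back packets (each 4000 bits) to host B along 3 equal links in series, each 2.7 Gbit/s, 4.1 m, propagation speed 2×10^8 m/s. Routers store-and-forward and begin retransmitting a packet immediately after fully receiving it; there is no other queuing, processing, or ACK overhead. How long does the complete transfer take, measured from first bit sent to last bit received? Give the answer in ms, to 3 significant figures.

Per-hop transmission t_tx = L/R = 4000/2700000000 = 0.00148148 ms.
Per-hop propagation t_prop = 4.1/200000000 = 2.05e-05 ms.
Pipeline fill: first packet needs 3·t_tx to clear all hops; remaining 101 packets each add one t_tx.
Total = (3+102-1)·t_tx + 3·t_prop = 104·0.00148148 + 3·2.05e-05 = 0.154 ms.

0.154 ms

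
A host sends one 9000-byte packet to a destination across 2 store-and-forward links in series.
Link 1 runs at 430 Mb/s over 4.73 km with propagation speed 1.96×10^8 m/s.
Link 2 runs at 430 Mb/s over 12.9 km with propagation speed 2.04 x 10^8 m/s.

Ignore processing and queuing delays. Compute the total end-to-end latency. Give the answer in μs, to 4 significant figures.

L = 9000 × 8 = 72000 bits.
Transmission delay per hop = L/R = 72000/430000000 = 167.442 μs; 2 hops → 334.884 μs.
Propagation delays (d/s per hop): 24.1327, 63.2353 μs; sum = 87.3679 μs.
End-to-end = 422.3 μs.

422.3 μs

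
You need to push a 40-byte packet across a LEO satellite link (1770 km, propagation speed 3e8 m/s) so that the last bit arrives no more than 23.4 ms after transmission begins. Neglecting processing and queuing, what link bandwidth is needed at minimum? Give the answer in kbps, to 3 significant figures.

L = 320 bits.
Propagation delay = 1770000 / 300000000 = 5.9 ms.
Transmission budget = 23.4 − 5.9 = 17.5 ms.
R ≥ L / t_tx = 320 bits / 0.0175 s = 18.3 kbps.

18.3 kbps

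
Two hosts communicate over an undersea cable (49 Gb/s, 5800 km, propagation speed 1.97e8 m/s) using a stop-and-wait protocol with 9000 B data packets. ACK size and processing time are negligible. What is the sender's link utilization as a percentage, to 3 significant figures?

0.00250 %

t_tx = L/R = 72000/49000000000 = 1.46939e-06 s.
t_prop = 5800000/197000000 = 0.0294416 s; RTT = 0.0588832 s.
Cycle = t_tx + RTT = 0.0588847 s.
Utilization = t_tx / cycle = 1.46939e-06/0.0588847 = 0.00250 %.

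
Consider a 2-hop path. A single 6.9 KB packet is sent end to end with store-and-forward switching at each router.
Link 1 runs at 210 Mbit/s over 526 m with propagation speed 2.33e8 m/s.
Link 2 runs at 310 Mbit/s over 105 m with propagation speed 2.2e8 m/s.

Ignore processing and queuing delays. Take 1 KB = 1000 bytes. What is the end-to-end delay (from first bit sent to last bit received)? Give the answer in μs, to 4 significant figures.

L = 55200 bits.
Transmission delays (L/R per hop): 262.857, 178.065 μs; sum = 440.922 μs.
Propagation delays (d/s per hop): 2.25751, 0.477273 μs; sum = 2.73478 μs.
End-to-end = 443.7 μs.

443.7 μs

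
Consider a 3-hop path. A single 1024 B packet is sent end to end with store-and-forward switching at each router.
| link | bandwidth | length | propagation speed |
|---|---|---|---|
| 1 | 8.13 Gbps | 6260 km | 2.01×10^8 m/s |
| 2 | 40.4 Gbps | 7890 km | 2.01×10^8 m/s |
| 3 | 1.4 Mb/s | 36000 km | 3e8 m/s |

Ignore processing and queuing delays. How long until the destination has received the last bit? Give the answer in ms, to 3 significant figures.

L = 1024 × 8 = 8192 bits.
Transmission delays (L/R per hop): 0.00100763, 0.000202772, 5.85143 ms; sum = 5.85264 ms.
Propagation delays (d/s per hop): 31.1443, 39.2537, 120 ms; sum = 190.398 ms.
End-to-end = 196 ms.

196 ms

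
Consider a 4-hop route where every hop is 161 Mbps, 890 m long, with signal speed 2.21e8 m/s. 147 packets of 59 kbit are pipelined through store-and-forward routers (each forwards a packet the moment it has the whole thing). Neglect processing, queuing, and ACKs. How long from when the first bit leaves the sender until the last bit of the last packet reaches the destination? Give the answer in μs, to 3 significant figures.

Per-hop transmission t_tx = L/R = 59000/161000000 = 366.46 μs.
Per-hop propagation t_prop = 890/221000000 = 4.02715 μs.
Pipeline fill: first packet needs 4·t_tx to clear all hops; remaining 146 packets each add one t_tx.
Total = (4+147-1)·t_tx + 4·t_prop = 150·366.46 + 4·4.02715 = 55000 μs.

55000 μs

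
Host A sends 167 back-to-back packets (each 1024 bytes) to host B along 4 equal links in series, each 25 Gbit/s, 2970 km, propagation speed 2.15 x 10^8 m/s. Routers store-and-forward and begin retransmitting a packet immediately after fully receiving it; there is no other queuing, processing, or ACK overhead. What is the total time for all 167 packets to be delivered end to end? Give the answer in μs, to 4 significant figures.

Per-hop transmission t_tx = L/R = 8192/25000000000 = 0.32768 μs.
Per-hop propagation t_prop = 2970000/215000000 = 13814 μs.
Pipeline fill: first packet needs 4·t_tx to clear all hops; remaining 166 packets each add one t_tx.
Total = (4+167-1)·t_tx + 4·t_prop = 170·0.32768 + 4·13814 = 55310 μs.

55310 μs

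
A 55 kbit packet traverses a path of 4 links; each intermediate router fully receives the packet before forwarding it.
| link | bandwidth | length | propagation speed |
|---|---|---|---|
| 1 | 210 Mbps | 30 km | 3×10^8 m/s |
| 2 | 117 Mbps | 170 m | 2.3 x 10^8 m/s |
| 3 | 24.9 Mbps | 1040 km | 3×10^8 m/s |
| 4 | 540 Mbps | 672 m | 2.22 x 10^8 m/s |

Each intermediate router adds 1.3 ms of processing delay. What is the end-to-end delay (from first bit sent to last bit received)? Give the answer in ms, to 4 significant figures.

10.51 ms

L = 55000 bits.
Transmission delays (L/R per hop): 0.261905, 0.470085, 2.20884, 0.101852 ms; sum = 3.04268 ms.
Propagation delays (d/s per hop): 0.1, 0.00073913, 3.46667, 0.00302703 ms; sum = 3.57043 ms.
Processing at 3 router(s): 3 × 1.3 ms = 3.9 ms.
End-to-end = 10.51 ms.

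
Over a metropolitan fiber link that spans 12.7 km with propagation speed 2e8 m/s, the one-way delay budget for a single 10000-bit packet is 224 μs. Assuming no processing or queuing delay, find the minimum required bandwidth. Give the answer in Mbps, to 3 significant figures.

Propagation delay = 12700 / 200000000 = 63.5 μs.
Transmission budget = 224 − 63.5 = 160.5 μs.
R ≥ L / t_tx = 10000 bits / 0.0001605 s = 62.3 Mbps.

62.3 Mbps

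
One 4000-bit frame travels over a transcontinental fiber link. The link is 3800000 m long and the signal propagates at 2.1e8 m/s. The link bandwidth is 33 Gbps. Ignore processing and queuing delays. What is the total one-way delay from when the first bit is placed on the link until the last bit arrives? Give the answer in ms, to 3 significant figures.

18.1 ms

Transmission delay = L/R = 4000 / 33000000000 = 0.000121212 ms.
Propagation delay = d/s = 3800000 m / 210000000 m/s = 18.0952 ms.
Total = 18.1 ms.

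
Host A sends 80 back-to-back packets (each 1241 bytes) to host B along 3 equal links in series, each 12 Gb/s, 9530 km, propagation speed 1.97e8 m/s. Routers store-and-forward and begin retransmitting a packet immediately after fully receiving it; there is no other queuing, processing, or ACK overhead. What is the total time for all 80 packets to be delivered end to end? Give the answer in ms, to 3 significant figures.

Per-hop transmission t_tx = L/R = 9928/12000000000 = 0.000827333 ms.
Per-hop propagation t_prop = 9530000/197000000 = 48.3756 ms.
Pipeline fill: first packet needs 3·t_tx to clear all hops; remaining 79 packets each add one t_tx.
Total = (3+80-1)·t_tx + 3·t_prop = 82·0.000827333 + 3·48.3756 = 145 ms.

145 ms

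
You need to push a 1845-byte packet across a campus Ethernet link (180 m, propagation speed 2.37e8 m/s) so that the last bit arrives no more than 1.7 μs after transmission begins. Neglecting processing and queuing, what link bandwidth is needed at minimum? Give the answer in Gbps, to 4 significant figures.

15.69 Gbps

L = 14760 bits.
Propagation delay = 180 / 237000000 = 0.759494 μs.
Transmission budget = 1.7 − 0.759494 = 0.940506 μs.
R ≥ L / t_tx = 14760 bits / 9.40506e-07 s = 15.69 Gbps.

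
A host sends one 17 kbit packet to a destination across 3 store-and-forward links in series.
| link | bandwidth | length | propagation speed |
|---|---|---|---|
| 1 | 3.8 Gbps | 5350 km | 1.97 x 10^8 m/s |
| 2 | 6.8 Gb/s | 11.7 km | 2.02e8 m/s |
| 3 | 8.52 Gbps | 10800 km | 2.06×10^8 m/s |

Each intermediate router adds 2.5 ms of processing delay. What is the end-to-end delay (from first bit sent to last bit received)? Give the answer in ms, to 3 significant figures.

84.7 ms

L = 17000 bits.
Transmission delays (L/R per hop): 0.00447368, 0.0025, 0.00199531 ms; sum = 0.00896899 ms.
Propagation delays (d/s per hop): 27.1574, 0.0579208, 52.4272 ms; sum = 79.6425 ms.
Processing at 2 router(s): 2 × 2.5 ms = 5 ms.
End-to-end = 84.7 ms.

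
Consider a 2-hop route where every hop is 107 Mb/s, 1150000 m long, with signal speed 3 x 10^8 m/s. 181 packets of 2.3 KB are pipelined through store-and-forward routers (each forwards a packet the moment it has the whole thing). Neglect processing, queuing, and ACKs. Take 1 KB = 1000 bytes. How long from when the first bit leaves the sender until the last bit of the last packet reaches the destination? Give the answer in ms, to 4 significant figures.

38.96 ms

Per-hop transmission t_tx = L/R = 18400/107000000 = 0.171963 ms.
Per-hop propagation t_prop = 1150000/300000000 = 3.83333 ms.
Pipeline fill: first packet needs 2·t_tx to clear all hops; remaining 180 packets each add one t_tx.
Total = (2+181-1)·t_tx + 2·t_prop = 182·0.171963 + 2·3.83333 = 38.96 ms.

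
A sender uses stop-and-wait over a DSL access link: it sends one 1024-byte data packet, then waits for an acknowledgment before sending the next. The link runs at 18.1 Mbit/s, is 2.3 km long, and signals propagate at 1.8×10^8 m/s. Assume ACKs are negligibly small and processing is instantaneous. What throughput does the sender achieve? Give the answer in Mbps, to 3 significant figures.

17.1 Mbps

t_tx = L/R = 8192/18100000 = 0.000452597 s.
t_prop = 2300/180000000 = 1.27778e-05 s; RTT = 2.55556e-05 s.
Cycle = t_tx + RTT = 0.000478152 s.
Throughput = L / cycle = 8192 / 0.000478152 = 17.1 Mbps.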